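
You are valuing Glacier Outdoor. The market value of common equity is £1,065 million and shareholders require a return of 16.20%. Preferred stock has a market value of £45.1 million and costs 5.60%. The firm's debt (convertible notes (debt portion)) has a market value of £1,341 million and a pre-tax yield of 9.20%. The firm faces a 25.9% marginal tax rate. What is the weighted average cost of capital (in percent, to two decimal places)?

Total capital V = 1065 + 45.1 + 1341 = 2451.1.
Equity: weight = 1065/2451.1 = 0.4345; cost = 16.2%.
Preferred: weight = 45.1/2451.1 = 0.0184; cost = 5.6%.
Convertible notes (debt portion): weight = 1341/2451.1 = 0.5471; after-tax cost = 9.2% × (1 − 25.9%) = 6.8172%.
WACC = 0.4345 × 16.2000% + 0.0184 × 5.6000% + 0.5471 × 6.8172% = 10.8716%.

10.87%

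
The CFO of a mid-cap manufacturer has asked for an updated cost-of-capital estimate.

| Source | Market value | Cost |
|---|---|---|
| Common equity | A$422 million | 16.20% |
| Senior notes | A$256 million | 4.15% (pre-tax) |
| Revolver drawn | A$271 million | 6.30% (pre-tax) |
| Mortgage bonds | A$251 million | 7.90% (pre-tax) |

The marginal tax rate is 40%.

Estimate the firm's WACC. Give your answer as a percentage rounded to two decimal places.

8.07%

Total capital V = 422 + 256 + 271 + 251 = 1200.
Equity: weight = 422/1200 = 0.3517; cost = 16.2%.
Senior notes: weight = 256/1200 = 0.2133; after-tax cost = 4.15% × (1 − 40%) = 2.4900%.
Revolver drawn: weight = 271/1200 = 0.2258; after-tax cost = 6.3% × (1 − 40%) = 3.7800%.
Mortgage bonds: weight = 251/1200 = 0.2092; after-tax cost = 7.9% × (1 − 40%) = 4.7400%.
WACC = 0.3517 × 16.2000% + 0.2133 × 2.4900% + 0.2258 × 3.7800% + 0.2092 × 4.7400% = 8.0733%.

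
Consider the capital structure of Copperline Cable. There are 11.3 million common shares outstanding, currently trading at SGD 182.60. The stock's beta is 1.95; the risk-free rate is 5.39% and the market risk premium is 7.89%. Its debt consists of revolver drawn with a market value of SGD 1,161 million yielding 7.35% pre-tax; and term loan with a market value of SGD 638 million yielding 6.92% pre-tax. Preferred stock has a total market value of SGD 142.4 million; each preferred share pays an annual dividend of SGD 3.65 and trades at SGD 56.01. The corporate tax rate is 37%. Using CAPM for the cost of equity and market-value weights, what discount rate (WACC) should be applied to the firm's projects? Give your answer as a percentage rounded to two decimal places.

12.97%

Cost of equity via CAPM: Re = 5.39% + 1.95 × 7.89% = 20.7755%.
Cost of preferred: Rp = 3.65 / 56.01 = 6.5167%.
Market value of equity E = 182.6 × 11.3m = 2063.38m.
Total capital V = 2063.38 + 142.4 + 1161 + 638 = 4004.78.
Equity: weight = 2063.38/4004.78 = 0.5152; cost = 20.7755%.
Preferred: weight = 142.4/4004.78 = 0.0356; cost = 6.5167%.
Revolver drawn: weight = 1161/4004.78 = 0.2899; after-tax cost = 7.35% × (1 − 37%) = 4.6305%.
Term loan: weight = 638/4004.78 = 0.1593; after-tax cost = 6.92% × (1 − 37%) = 4.3596%.
WACC = 0.5152 × 20.7755% + 0.0356 × 6.5167% + 0.2899 × 4.6305% + 0.1593 × 4.3596% = 12.9728%.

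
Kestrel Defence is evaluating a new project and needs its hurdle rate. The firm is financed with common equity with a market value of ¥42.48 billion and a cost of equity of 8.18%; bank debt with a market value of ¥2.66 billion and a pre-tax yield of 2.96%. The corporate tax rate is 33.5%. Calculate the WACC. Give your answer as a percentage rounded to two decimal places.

7.81%

Total capital V = 42.48 + 2.66 = 45.14.
Equity: weight = 42.48/45.14 = 0.9411; cost = 8.18%.
Bank debt: weight = 2.66/45.14 = 0.0589; after-tax cost = 2.96% × (1 − 33.5%) = 1.9684%.
WACC = 0.9411 × 8.1800% + 0.0589 × 1.9684% = 7.8140%.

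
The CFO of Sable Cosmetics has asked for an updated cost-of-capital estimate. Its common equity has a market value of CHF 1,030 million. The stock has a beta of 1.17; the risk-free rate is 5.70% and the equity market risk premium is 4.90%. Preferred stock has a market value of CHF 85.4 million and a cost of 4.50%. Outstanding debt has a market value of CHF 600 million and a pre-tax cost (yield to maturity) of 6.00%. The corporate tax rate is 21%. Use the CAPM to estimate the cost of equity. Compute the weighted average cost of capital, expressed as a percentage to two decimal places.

8.75%

Cost of equity via CAPM: Re = 5.7% + 1.17 × 4.9% = 11.4330%.
Total capital V = 1030 + 85.4 + 600 = 1715.4.
Equity: weight = 1030/1715.4 = 0.6004; cost = 11.433%.
Preferred: weight = 85.4/1715.4 = 0.0498; cost = 4.5%.
Debt: weight = 600/1715.4 = 0.3498; after-tax cost = 6% × (1 − 21%) = 4.7400%.
WACC = 0.6004 × 11.4330% + 0.0498 × 4.5000% + 0.3498 × 4.7400% = 8.7468%.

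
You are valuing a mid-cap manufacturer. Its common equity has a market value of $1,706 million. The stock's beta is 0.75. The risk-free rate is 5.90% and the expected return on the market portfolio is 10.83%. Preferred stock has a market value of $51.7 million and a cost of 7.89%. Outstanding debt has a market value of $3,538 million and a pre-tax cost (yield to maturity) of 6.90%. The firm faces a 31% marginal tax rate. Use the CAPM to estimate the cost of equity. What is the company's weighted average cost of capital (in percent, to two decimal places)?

Market risk premium = 10.83% − 5.9% = 4.93%.
Cost of equity via CAPM: Re = 5.9% + 0.75 × 4.93% = 9.5975%.
Total capital V = 1706 + 51.7 + 3538 = 5295.7.
Equity: weight = 1706/5295.7 = 0.3221; cost = 9.5975%.
Preferred: weight = 51.7/5295.7 = 0.0098; cost = 7.89%.
Debt: weight = 3538/5295.7 = 0.6681; after-tax cost = 6.9% × (1 − 31%) = 4.7610%.
WACC = 0.3221 × 9.5975% + 0.0098 × 7.8900% + 0.6681 × 4.7610% = 6.3496%.

6.35%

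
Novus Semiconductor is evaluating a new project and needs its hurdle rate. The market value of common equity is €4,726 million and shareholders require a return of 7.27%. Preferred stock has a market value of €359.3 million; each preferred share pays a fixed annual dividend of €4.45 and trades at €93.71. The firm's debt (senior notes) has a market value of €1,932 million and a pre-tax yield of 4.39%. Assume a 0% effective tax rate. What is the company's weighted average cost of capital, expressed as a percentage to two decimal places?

Cost of preferred: Rp = 4.45 / 93.71 = 4.7487%.
Total capital V = 4726 + 359.3 + 1932 = 7017.3.
Equity: weight = 4726/7017.3 = 0.6735; cost = 7.27%.
Preferred: weight = 359.3/7017.3 = 0.0512; cost = 4.7487%.
Senior notes: weight = 1932/7017.3 = 0.2753; after-tax cost = 4.39% × (1 − 0%) = 4.3900%.
WACC = 0.6735 × 7.2700% + 0.0512 × 4.7487% + 0.2753 × 4.3900% = 6.3480%.

6.35%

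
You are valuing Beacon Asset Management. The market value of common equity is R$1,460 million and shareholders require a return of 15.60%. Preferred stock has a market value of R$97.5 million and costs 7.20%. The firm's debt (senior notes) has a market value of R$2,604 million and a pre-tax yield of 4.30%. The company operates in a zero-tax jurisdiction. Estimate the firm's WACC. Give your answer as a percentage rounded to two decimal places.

Total capital V = 1460 + 97.5 + 2604 = 4161.5.
Equity: weight = 1460/4161.5 = 0.3508; cost = 15.6%.
Preferred: weight = 97.5/4161.5 = 0.0234; cost = 7.2%.
Senior notes: weight = 2604/4161.5 = 0.6257; after-tax cost = 4.3% × (1 − 0%) = 4.3000%.
WACC = 0.3508 × 15.6000% + 0.0234 × 7.2000% + 0.6257 × 4.3000% = 8.3324%.

8.33%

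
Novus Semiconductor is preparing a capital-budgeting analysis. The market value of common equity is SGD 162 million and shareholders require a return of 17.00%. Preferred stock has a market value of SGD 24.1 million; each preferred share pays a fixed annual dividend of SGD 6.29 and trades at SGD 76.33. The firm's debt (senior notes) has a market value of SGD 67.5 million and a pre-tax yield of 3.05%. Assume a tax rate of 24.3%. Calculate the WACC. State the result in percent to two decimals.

12.26%

Cost of preferred: Rp = 6.29 / 76.33 = 8.2405%.
Total capital V = 162 + 24.1 + 67.5 = 253.6.
Equity: weight = 162/253.6 = 0.6388; cost = 17%.
Preferred: weight = 24.1/253.6 = 0.0950; cost = 8.2405%.
Senior notes: weight = 67.5/253.6 = 0.2662; after-tax cost = 3.05% × (1 − 24.3%) = 2.3089%.
WACC = 0.6388 × 17.0000% + 0.0950 × 8.2405% + 0.2662 × 2.3089% = 12.2573%.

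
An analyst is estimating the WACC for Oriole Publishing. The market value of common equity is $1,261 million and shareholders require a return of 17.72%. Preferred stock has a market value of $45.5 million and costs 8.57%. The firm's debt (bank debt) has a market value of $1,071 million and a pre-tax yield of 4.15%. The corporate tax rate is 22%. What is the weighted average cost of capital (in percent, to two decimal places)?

Total capital V = 1261 + 45.5 + 1071 = 2377.5.
Equity: weight = 1261/2377.5 = 0.5304; cost = 17.72%.
Preferred: weight = 45.5/2377.5 = 0.0191; cost = 8.57%.
Bank debt: weight = 1071/2377.5 = 0.4505; after-tax cost = 4.15% × (1 − 22%) = 3.2370%.
WACC = 0.5304 × 17.7200% + 0.0191 × 8.5700% + 0.4505 × 3.2370% = 11.0207%.

11.02%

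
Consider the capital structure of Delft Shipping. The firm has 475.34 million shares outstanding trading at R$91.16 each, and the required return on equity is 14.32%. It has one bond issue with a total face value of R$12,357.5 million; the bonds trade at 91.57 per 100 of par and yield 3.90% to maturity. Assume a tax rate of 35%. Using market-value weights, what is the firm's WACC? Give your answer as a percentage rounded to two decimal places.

Market value of equity E = 91.16 × 475.34m = 43331.9944m. Market value of debt D = 12357.5m × 91.57/100 = 11315.76275m.
Total capital V = 43331.9944 + 11315.76275 = 54647.75715.
Equity: weight = 43331.9944/54647.75715 = 0.7929; cost = 14.32%.
Bonds outstanding: weight = 11315.76275/54647.75715 = 0.2071; after-tax cost = 3.9% × (1 − 35%) = 2.5350%.
WACC = 0.7929 × 14.3200% + 0.2071 × 2.5350% = 11.8797%.

11.88%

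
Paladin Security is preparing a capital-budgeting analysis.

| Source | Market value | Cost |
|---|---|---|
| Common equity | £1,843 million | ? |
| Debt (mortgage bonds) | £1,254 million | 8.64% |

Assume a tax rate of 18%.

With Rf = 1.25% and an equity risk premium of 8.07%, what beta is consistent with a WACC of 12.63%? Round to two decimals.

1.88

Total capital V = 1843 + 1254 = 3097.
Equity weight = 1843/3097 = 0.5951.
Mortgage bonds weight = 1254/3097 = 0.4049.
Debt contribution = 0.4049 × 8.64% × (1 − 18%) = 2.8687%.
Required equity contribution = 12.63% − 2.8687% = 9.7613%  ⇒  Re = 16.4030%.
CAPM: 16.4030% = 1.25% + β × 8.07%  ⇒  β = 1.8777.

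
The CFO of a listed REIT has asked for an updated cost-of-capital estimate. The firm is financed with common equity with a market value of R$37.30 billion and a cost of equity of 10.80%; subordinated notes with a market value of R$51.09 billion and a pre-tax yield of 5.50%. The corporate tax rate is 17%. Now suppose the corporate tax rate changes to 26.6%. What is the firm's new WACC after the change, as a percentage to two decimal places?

After the change:
Total capital V = 37.3 + 51.09 = 88.39.
Equity: weight = 37.3/88.39 = 0.4220; cost = 10.8%.
Subordinated notes: weight = 51.09/88.39 = 0.5780; after-tax cost = 5.5% × (1 − 26.6%) = 4.0370%.
WACC = 0.4220 × 10.8000% + 0.5780 × 4.0370% = 6.8909%.

6.89%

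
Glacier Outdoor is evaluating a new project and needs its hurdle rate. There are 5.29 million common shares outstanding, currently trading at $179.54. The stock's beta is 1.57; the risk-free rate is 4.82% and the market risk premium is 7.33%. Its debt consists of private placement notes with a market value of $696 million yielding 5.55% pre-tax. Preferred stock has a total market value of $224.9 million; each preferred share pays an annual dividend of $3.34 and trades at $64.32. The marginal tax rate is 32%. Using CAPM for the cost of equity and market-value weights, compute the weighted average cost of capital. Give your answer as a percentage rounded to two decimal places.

10.32%

Cost of equity via CAPM: Re = 4.82% + 1.57 × 7.33% = 16.3281%.
Cost of preferred: Rp = 3.34 / 64.32 = 5.1928%.
Market value of equity E = 179.54 × 5.29m = 949.7666m.
Total capital V = 949.7666 + 224.9 + 696 = 1870.6666.
Equity: weight = 949.7666/1870.6666 = 0.5077; cost = 16.3281%.
Preferred: weight = 224.9/1870.6666 = 0.1202; cost = 5.1928%.
Private placement notes: weight = 696/1870.6666 = 0.3721; after-tax cost = 5.55% × (1 − 32%) = 3.7740%.
WACC = 0.5077 × 16.3281% + 0.1202 × 5.1928% + 0.3721 × 3.7740% = 10.3185%.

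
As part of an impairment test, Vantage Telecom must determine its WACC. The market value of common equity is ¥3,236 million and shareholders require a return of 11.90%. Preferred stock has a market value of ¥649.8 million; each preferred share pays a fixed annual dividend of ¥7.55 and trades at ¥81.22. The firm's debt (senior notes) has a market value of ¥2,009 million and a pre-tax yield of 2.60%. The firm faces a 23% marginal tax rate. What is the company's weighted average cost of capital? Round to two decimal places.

8.24%

Cost of preferred: Rp = 7.55 / 81.22 = 9.2957%.
Total capital V = 3236 + 649.8 + 2009 = 5894.8.
Equity: weight = 3236/5894.8 = 0.5490; cost = 11.9%.
Preferred: weight = 649.8/5894.8 = 0.1102; cost = 9.2957%.
Senior notes: weight = 2009/5894.8 = 0.3408; after-tax cost = 2.6% × (1 − 23%) = 2.0020%.
WACC = 0.5490 × 11.9000% + 0.1102 × 9.2957% + 0.3408 × 2.0020% = 8.2396%.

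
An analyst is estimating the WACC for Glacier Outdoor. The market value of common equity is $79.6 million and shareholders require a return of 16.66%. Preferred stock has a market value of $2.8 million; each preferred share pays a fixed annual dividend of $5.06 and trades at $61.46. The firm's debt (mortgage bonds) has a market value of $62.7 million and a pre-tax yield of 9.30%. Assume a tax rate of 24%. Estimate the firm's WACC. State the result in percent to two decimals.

Cost of preferred: Rp = 5.06 / 61.46 = 8.2330%.
Total capital V = 79.6 + 2.8 + 62.7 = 145.1.
Equity: weight = 79.6/145.1 = 0.5486; cost = 16.66%.
Preferred: weight = 2.8/145.1 = 0.0193; cost = 8.233%.
Mortgage bonds: weight = 62.7/145.1 = 0.4321; after-tax cost = 9.3% × (1 − 24%) = 7.0680%.
WACC = 0.5486 × 16.6600% + 0.0193 × 8.2330% + 0.4321 × 7.0680% = 12.3525%.

12.35%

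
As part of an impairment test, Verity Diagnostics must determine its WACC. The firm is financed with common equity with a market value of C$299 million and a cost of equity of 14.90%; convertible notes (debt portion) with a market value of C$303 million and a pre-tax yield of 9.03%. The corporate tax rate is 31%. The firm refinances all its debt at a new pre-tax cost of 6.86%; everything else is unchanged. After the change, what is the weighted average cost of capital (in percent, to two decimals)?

9.78%

After the change:
Total capital V = 299 + 303 = 602.
Equity: weight = 299/602 = 0.4967; cost = 14.9%.
Convertible notes (debt portion): weight = 303/602 = 0.5033; after-tax cost = 6.86% × (1 − 31%) = 4.7334%.
WACC = 0.4967 × 14.9000% + 0.5033 × 4.7334% = 9.7829%.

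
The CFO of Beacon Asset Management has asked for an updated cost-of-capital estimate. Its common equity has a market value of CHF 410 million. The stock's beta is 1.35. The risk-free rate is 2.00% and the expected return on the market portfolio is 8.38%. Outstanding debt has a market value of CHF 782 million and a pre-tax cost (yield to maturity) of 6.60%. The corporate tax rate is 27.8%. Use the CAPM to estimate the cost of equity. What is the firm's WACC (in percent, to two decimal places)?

Market risk premium = 8.38% − 2.0% = 6.38%.
Cost of equity via CAPM: Re = 2.0% + 1.35 × 6.38% = 10.6130%.
Total capital V = 410 + 782 = 1192.
Equity: weight = 410/1192 = 0.3440; cost = 10.613%.
Debt: weight = 782/1192 = 0.6560; after-tax cost = 6.6% × (1 − 27.8%) = 4.7652%.
WACC = 0.3440 × 10.6130% + 0.6560 × 4.7652% = 6.7766%.

6.78%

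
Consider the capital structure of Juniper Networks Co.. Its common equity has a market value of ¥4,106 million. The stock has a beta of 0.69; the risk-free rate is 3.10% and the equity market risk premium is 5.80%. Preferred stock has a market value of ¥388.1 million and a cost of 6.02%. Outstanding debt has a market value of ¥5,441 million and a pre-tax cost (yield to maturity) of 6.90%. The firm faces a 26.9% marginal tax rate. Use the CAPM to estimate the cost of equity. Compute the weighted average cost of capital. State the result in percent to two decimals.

5.93%

Cost of equity via CAPM: Re = 3.1% + 0.69 × 5.8% = 7.1020%.
Total capital V = 4106 + 388.1 + 5441 = 9935.1.
Equity: weight = 4106/9935.1 = 0.4133; cost = 7.102%.
Preferred: weight = 388.1/9935.1 = 0.0391; cost = 6.02%.
Debt: weight = 5441/9935.1 = 0.5477; after-tax cost = 6.9% × (1 − 26.9%) = 5.0439%.
WACC = 0.4133 × 7.1020% + 0.0391 × 6.0200% + 0.5477 × 5.0439% = 5.9326%.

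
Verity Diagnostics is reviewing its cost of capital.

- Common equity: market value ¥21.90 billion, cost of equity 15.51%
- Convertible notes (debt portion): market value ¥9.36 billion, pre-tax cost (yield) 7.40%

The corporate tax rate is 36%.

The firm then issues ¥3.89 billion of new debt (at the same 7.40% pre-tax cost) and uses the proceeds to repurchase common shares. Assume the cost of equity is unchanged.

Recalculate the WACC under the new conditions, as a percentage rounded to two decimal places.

After the change:
Total capital V = 18.01 + 13.25 = 31.26.
Equity: weight = 18.01/31.26 = 0.5761; cost = 15.51%.
Convertible notes (debt portion): weight = 13.25/31.26 = 0.4239; after-tax cost = 7.4% × (1 − 36%) = 4.7360%.
WACC = 0.5761 × 15.5100% + 0.4239 × 4.7360% = 10.9433%.

10.94%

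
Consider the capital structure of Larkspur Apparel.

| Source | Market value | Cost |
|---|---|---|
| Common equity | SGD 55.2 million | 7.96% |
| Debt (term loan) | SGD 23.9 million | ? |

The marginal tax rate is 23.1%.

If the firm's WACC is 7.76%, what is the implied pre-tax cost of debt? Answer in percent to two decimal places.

9.49%

Total capital V = 55.2 + 23.9 = 79.1.
Equity weight = 55.2/79.1 = 0.6979.
Term loan weight = 23.9/79.1 = 0.3021.
Equity contribution = 0.6979 × 7.96% = 5.5549%.
Remaining for debt = 7.76% − 5.5549% = 2.2051%.
Rd × (1 − 23.1%) × 0.3021 = 2.2051%  ⇒  Rd = 9.4903%.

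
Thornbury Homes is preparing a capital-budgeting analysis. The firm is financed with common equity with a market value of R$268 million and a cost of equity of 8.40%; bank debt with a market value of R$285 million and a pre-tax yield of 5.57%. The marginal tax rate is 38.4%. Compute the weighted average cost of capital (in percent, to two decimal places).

Total capital V = 268 + 285 = 553.
Equity: weight = 268/553 = 0.4846; cost = 8.4%.
Bank debt: weight = 285/553 = 0.5154; after-tax cost = 5.57% × (1 − 38.4%) = 3.4311%.
WACC = 0.4846 × 8.4000% + 0.5154 × 3.4311% = 5.8392%.

5.84%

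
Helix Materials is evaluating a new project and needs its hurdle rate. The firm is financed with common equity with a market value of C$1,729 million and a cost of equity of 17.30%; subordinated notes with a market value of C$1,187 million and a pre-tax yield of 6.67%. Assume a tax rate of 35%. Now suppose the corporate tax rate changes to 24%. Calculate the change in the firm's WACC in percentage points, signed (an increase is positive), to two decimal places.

+0.30 pp

Current WACC:
Total capital V = 1729 + 1187 = 2916.
Equity: weight = 1729/2916 = 0.5929; cost = 17.3%.
Subordinated notes: weight = 1187/2916 = 0.4071; after-tax cost = 6.67% × (1 − 35%) = 4.3355%.
WACC = 0.5929 × 17.3000% + 0.4071 × 4.3355% = 12.0226%.
After the change:
Total capital V = 1729 + 1187 = 2916.
Equity: weight = 1729/2916 = 0.5929; cost = 17.3%.
Subordinated notes: weight = 1187/2916 = 0.4071; after-tax cost = 6.67% × (1 − 24%) = 5.0692%.
WACC = 0.5929 × 17.3000% + 0.4071 × 5.0692% = 12.3213%.
Change in WACC = 12.3213% − 12.0226% = 0.2987 pp.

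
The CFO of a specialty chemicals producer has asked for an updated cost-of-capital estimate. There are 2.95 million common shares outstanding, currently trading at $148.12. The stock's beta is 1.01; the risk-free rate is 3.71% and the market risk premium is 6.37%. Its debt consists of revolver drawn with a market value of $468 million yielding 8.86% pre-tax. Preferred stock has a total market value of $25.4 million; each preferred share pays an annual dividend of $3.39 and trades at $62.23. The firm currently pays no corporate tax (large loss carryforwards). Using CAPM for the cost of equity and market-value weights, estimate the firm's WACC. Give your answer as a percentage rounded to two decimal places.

9.37%

Cost of equity via CAPM: Re = 3.71% + 1.01 × 6.37% = 10.1437%.
Cost of preferred: Rp = 3.39 / 62.23 = 5.4475%.
Market value of equity E = 148.12 × 2.95m = 436.954m.
Total capital V = 436.954 + 25.4 + 468 = 930.354.
Equity: weight = 436.954/930.354 = 0.4697; cost = 10.1437%.
Preferred: weight = 25.4/930.354 = 0.0273; cost = 5.4475%.
Revolver drawn: weight = 468/930.354 = 0.5030; after-tax cost = 8.86% × (1 − 0%) = 8.8600%.
WACC = 0.4697 × 10.1437% + 0.0273 × 5.4475% + 0.5030 × 8.8600% = 9.3697%.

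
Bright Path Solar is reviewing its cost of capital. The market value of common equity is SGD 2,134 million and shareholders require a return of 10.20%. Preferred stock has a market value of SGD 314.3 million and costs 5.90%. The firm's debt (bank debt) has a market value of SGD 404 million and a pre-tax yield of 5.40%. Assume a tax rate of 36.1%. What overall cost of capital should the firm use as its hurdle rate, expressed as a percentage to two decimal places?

Total capital V = 2134 + 314.3 + 404 = 2852.3.
Equity: weight = 2134/2852.3 = 0.7482; cost = 10.2%.
Preferred: weight = 314.3/2852.3 = 0.1102; cost = 5.9%.
Bank debt: weight = 404/2852.3 = 0.1416; after-tax cost = 5.4% × (1 − 36.1%) = 3.4506%.
WACC = 0.7482 × 10.2000% + 0.1102 × 5.9000% + 0.1416 × 3.4506% = 8.7702%.

8.77%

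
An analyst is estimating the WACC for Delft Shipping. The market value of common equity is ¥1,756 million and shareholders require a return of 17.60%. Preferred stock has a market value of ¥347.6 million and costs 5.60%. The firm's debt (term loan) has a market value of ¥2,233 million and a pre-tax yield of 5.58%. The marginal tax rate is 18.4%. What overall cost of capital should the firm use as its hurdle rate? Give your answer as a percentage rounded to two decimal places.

9.92%

Total capital V = 1756 + 347.6 + 2233 = 4336.6.
Equity: weight = 1756/4336.6 = 0.4049; cost = 17.6%.
Preferred: weight = 347.6/4336.6 = 0.0802; cost = 5.6%.
Term loan: weight = 2233/4336.6 = 0.5149; after-tax cost = 5.58% × (1 − 18.4%) = 4.5533%.
WACC = 0.4049 × 17.6000% + 0.0802 × 5.6000% + 0.5149 × 4.5533% = 9.9201%.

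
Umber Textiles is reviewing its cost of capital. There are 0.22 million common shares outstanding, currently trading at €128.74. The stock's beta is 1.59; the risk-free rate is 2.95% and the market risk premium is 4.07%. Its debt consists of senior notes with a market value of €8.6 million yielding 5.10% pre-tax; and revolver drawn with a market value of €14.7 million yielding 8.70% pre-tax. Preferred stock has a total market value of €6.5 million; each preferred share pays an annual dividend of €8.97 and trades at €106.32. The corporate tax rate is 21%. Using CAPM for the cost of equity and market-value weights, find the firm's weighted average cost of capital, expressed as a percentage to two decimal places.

Cost of equity via CAPM: Re = 2.95% + 1.59 × 4.07% = 9.4213%.
Cost of preferred: Rp = 8.97 / 106.32 = 8.4368%.
Market value of equity E = 128.74 × 0.22m = 28.3228m.
Total capital V = 28.3228 + 6.5 + 8.6 + 14.7 = 58.1228.
Equity: weight = 28.3228/58.1228 = 0.4873; cost = 9.4213%.
Preferred: weight = 6.5/58.1228 = 0.1118; cost = 8.4368%.
Senior notes: weight = 8.6/58.1228 = 0.1480; after-tax cost = 5.1% × (1 − 21%) = 4.0290%.
Revolver drawn: weight = 14.7/58.1228 = 0.2529; after-tax cost = 8.7% × (1 − 21%) = 6.8730%.
WACC = 0.4873 × 9.4213% + 0.1118 × 8.4368% + 0.1480 × 4.0290% + 0.2529 × 6.8730% = 7.8688%.

7.87%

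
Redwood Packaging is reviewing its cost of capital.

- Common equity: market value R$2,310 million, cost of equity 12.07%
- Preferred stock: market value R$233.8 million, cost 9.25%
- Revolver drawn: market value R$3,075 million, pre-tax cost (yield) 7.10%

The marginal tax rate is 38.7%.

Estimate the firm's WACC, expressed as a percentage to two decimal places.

Total capital V = 2310 + 233.8 + 3075 = 5618.8.
Equity: weight = 2310/5618.8 = 0.4111; cost = 12.07%.
Preferred: weight = 233.8/5618.8 = 0.0416; cost = 9.25%.
Revolver drawn: weight = 3075/5618.8 = 0.5473; after-tax cost = 7.1% × (1 − 38.7%) = 4.3523%.
WACC = 0.4111 × 12.0700% + 0.0416 × 9.2500% + 0.5473 × 4.3523% = 7.7290%.

7.73%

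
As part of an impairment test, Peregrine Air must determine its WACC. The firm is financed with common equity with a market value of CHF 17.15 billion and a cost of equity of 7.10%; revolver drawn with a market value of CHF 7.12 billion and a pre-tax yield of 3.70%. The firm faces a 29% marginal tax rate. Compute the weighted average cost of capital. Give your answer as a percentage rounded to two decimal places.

Total capital V = 17.15 + 7.12 = 24.27.
Equity: weight = 17.15/24.27 = 0.7066; cost = 7.1%.
Revolver drawn: weight = 7.12/24.27 = 0.2934; after-tax cost = 3.7% × (1 − 29%) = 2.6270%.
WACC = 0.7066 × 7.1000% + 0.2934 × 2.6270% = 5.7878%.

5.79%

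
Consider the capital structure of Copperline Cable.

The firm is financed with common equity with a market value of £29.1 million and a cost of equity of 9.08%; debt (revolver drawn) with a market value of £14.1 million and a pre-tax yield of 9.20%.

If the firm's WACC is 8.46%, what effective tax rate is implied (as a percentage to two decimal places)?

21.95%

Total capital V = 29.1 + 14.1 = 43.2.
Equity weight = 29.1/43.2 = 0.6736.
Revolver drawn weight = 14.1/43.2 = 0.3264.
Equity contribution = 0.6736 × 9.08% = 6.1164%.
Debt contribution must be 8.46% − 6.1164% = 2.3436%.
0.3264 × 9.2% × (1 − T) = 2.3436%  ⇒  (1 − T) = 0.7805.
T = 21.9519%.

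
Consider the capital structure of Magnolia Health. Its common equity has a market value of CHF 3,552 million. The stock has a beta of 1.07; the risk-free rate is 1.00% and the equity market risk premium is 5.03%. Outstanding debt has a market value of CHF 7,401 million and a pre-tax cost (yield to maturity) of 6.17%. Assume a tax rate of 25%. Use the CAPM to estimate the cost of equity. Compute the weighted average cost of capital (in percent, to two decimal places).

Cost of equity via CAPM: Re = 1.0% + 1.07 × 5.03% = 6.3821%.
Total capital V = 3552 + 7401 = 10953.
Equity: weight = 3552/10953 = 0.3243; cost = 6.3821%.
Debt: weight = 7401/10953 = 0.6757; after-tax cost = 6.17% × (1 − 25%) = 4.6275%.
WACC = 0.3243 × 6.3821% + 0.6757 × 4.6275% = 5.1965%.

5.20%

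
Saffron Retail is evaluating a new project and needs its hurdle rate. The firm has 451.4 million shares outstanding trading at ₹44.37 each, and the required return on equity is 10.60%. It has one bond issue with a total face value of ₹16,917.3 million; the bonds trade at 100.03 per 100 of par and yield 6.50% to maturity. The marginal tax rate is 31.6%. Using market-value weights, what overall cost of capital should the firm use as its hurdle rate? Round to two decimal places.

7.78%

Market value of equity E = 44.37 × 451.4m = 20028.618m. Market value of debt D = 16917.3m × 100.03/100 = 16922.37519m.
Total capital V = 20028.618 + 16922.37519 = 36950.99319.
Equity: weight = 20028.618/36950.99319 = 0.5420; cost = 10.6%.
Bonds outstanding: weight = 16922.37519/36950.99319 = 0.4580; after-tax cost = 6.5% × (1 − 31.6%) = 4.4460%.
WACC = 0.5420 × 10.6000% + 0.4580 × 4.4460% = 7.7817%.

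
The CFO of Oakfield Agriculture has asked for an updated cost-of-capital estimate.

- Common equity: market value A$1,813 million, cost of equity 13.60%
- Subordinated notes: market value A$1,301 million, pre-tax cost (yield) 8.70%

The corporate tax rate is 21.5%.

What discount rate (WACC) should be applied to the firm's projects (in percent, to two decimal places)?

Total capital V = 1813 + 1301 = 3114.
Equity: weight = 1813/3114 = 0.5822; cost = 13.6%.
Subordinated notes: weight = 1301/3114 = 0.4178; after-tax cost = 8.7% × (1 − 21.5%) = 6.8295%.
WACC = 0.5822 × 13.6000% + 0.4178 × 6.8295% = 10.7713%.

10.77%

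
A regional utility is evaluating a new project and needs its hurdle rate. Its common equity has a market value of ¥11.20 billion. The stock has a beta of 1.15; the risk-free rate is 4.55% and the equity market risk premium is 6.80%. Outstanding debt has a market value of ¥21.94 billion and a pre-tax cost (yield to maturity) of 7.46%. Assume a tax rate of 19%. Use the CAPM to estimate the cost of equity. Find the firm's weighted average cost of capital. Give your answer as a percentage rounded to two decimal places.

Cost of equity via CAPM: Re = 4.55% + 1.15 × 6.8% = 12.3700%.
Total capital V = 11.2 + 21.94 = 33.14.
Equity: weight = 11.2/33.14 = 0.3380; cost = 12.37%.
Debt: weight = 21.94/33.14 = 0.6620; after-tax cost = 7.46% × (1 − 19%) = 6.0426%.
WACC = 0.3380 × 12.3700% + 0.6620 × 6.0426% = 8.1810%.

8.18%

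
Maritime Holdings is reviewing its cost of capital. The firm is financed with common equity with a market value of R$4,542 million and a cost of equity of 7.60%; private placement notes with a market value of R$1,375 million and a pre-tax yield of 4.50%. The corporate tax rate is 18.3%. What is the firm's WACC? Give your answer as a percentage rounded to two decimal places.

6.69%

Total capital V = 4542 + 1375 = 5917.
Equity: weight = 4542/5917 = 0.7676; cost = 7.6%.
Private placement notes: weight = 1375/5917 = 0.2324; after-tax cost = 4.5% × (1 − 18.3%) = 3.6765%.
WACC = 0.7676 × 7.6000% + 0.2324 × 3.6765% = 6.6883%.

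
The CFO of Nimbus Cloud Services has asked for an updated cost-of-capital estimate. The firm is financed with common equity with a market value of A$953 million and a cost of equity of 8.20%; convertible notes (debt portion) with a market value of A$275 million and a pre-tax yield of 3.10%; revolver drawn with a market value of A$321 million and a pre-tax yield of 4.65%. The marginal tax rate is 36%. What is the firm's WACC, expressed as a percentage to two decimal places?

Total capital V = 953 + 275 + 321 = 1549.
Equity: weight = 953/1549 = 0.6152; cost = 8.2%.
Convertible notes (debt portion): weight = 275/1549 = 0.1775; after-tax cost = 3.1% × (1 − 36%) = 1.9840%.
Revolver drawn: weight = 321/1549 = 0.2072; after-tax cost = 4.65% × (1 − 36%) = 2.9760%.
WACC = 0.6152 × 8.2000% + 0.1775 × 1.9840% + 0.2072 × 2.9760% = 6.0139%.

6.01%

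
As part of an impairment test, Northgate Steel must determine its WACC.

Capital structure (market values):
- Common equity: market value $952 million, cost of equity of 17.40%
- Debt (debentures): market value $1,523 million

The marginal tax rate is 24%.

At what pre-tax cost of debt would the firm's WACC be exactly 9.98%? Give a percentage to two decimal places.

Total capital V = 952 + 1523 = 2475.
Equity weight = 952/2475 = 0.3846.
Debentures weight = 1523/2475 = 0.6154.
Equity contribution = 0.3846 × 17.4% = 6.6928%.
Remaining for debt = 9.98% − 6.6928% = 3.2872%.
Rd × (1 − 24%) × 0.6154 = 3.2872%  ⇒  Rd = 7.0288%.

7.03%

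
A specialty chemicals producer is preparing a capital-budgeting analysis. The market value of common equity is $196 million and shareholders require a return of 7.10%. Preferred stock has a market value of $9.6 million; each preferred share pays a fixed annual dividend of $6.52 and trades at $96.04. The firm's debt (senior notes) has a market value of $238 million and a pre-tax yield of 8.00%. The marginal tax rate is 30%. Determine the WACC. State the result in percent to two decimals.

Cost of preferred: Rp = 6.52 / 96.04 = 6.7888%.
Total capital V = 196 + 9.6 + 238 = 443.6.
Equity: weight = 196/443.6 = 0.4418; cost = 7.1%.
Preferred: weight = 9.6/443.6 = 0.0216; cost = 6.7888%.
Senior notes: weight = 238/443.6 = 0.5365; after-tax cost = 8% × (1 − 30%) = 5.6000%.
WACC = 0.4418 × 7.1000% + 0.0216 × 6.7888% + 0.5365 × 5.6000% = 6.2885%.

6.29%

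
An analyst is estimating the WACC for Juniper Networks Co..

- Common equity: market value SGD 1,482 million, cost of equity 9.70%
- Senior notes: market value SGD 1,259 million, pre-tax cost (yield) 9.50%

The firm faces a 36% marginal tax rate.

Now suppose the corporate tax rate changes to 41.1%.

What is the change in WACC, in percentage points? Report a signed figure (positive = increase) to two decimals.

-0.22 pp

Current WACC:
Total capital V = 1482 + 1259 = 2741.
Equity: weight = 1482/2741 = 0.5407; cost = 9.7%.
Senior notes: weight = 1259/2741 = 0.4593; after-tax cost = 9.5% × (1 − 36%) = 6.0800%.
WACC = 0.5407 × 9.7000% + 0.4593 × 6.0800% = 8.0373%.
After the change:
Total capital V = 1482 + 1259 = 2741.
Equity: weight = 1482/2741 = 0.5407; cost = 9.7%.
Senior notes: weight = 1259/2741 = 0.4593; after-tax cost = 9.5% × (1 − 41.1%) = 5.5955%.
WACC = 0.5407 × 9.7000% + 0.4593 × 5.5955% = 7.8147%.
Change in WACC = 7.8147% − 8.0373% = -0.2225 pp.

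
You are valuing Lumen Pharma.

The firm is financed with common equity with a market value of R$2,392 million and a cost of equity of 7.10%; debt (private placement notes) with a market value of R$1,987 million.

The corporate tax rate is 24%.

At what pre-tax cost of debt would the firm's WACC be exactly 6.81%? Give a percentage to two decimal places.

8.50%

Total capital V = 2392 + 1987 = 4379.
Equity weight = 2392/4379 = 0.5462.
Private placement notes weight = 1987/4379 = 0.4538.
Equity contribution = 0.5462 × 7.1% = 3.8783%.
Remaining for debt = 6.81% − 3.8783% = 2.9317%.
Rd × (1 − 24%) × 0.4538 = 2.9317%  ⇒  Rd = 8.5012%.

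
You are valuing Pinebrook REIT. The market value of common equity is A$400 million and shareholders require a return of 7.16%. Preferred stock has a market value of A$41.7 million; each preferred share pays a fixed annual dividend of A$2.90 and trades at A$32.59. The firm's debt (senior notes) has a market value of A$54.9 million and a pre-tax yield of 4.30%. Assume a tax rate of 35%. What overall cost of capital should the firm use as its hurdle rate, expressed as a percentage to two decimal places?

Cost of preferred: Rp = 2.9 / 32.59 = 8.8984%.
Total capital V = 400 + 41.7 + 54.9 = 496.6.
Equity: weight = 400/496.6 = 0.8055; cost = 7.16%.
Preferred: weight = 41.7/496.6 = 0.0840; cost = 8.8984%.
Senior notes: weight = 54.9/496.6 = 0.1106; after-tax cost = 4.3% × (1 − 35%) = 2.7950%.
WACC = 0.8055 × 7.1600% + 0.0840 × 8.8984% + 0.1106 × 2.7950% = 6.8234%.

6.82%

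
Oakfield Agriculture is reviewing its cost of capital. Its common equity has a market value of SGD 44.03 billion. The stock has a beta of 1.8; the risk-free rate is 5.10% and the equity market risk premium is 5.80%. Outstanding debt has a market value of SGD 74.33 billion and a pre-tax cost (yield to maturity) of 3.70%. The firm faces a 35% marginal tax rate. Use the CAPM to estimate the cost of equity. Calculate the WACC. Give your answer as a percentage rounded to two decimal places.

Cost of equity via CAPM: Re = 5.1% + 1.8 × 5.8% = 15.5400%.
Total capital V = 44.03 + 74.33 = 118.36.
Equity: weight = 44.03/118.36 = 0.3720; cost = 15.54%.
Debt: weight = 74.33/118.36 = 0.6280; after-tax cost = 3.7% × (1 − 35%) = 2.4050%.
WACC = 0.3720 × 15.5400% + 0.6280 × 2.4050% = 7.2912%.

7.29%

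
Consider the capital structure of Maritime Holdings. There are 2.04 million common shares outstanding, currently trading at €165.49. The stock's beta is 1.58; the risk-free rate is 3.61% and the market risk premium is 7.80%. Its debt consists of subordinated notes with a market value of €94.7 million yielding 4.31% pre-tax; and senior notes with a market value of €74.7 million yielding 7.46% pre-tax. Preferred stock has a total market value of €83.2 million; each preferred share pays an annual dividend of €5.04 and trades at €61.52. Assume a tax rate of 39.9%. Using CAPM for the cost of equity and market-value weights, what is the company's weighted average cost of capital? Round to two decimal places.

11.25%

Cost of equity via CAPM: Re = 3.61% + 1.58 × 7.8% = 15.9340%.
Cost of preferred: Rp = 5.04 / 61.52 = 8.1925%.
Market value of equity E = 165.49 × 2.04m = 337.5996m.
Total capital V = 337.5996 + 83.2 + 94.7 + 74.7 = 590.1996.
Equity: weight = 337.5996/590.1996 = 0.5720; cost = 15.934%.
Preferred: weight = 83.2/590.1996 = 0.1410; cost = 8.1925%.
Subordinated notes: weight = 94.7/590.1996 = 0.1605; after-tax cost = 4.31% × (1 − 39.9%) = 2.5903%.
Senior notes: weight = 74.7/590.1996 = 0.1266; after-tax cost = 7.46% × (1 − 39.9%) = 4.4835%.
WACC = 0.5720 × 15.9340% + 0.1410 × 8.1925% + 0.1605 × 2.5903% + 0.1266 × 4.4835% = 11.2524%.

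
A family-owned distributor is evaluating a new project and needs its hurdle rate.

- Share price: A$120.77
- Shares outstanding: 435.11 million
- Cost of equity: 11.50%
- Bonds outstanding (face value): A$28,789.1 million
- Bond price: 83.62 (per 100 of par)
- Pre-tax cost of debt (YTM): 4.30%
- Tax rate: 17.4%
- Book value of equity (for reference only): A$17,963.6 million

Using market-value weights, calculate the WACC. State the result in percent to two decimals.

9.00%

Market value of equity E = 120.77 × 435.11m = 52548.2347m. Market value of debt D = 28789.1m × 83.62/100 = 24073.44542m.
Total capital V = 52548.2347 + 24073.44542 = 76621.68012.
Equity: weight = 52548.2347/76621.68012 = 0.6858; cost = 11.5%.
Bonds outstanding: weight = 24073.44542/76621.68012 = 0.3142; after-tax cost = 4.3% × (1 − 17.4%) = 3.5518%.
WACC = 0.6858 × 11.5000% + 0.3142 × 3.5518% = 9.0028%.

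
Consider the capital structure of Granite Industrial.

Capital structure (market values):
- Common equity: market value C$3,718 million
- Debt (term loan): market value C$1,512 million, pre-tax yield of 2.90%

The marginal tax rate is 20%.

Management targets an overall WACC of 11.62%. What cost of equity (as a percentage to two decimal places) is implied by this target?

15.40%

Total capital V = 3718 + 1512 = 5230.
Equity weight = 3718/5230 = 0.7109.
Term loan weight = 1512/5230 = 0.2891.
Debt contribution = 0.2891 × 2.9% × (1 − 20%) = 0.6707%.
Required equity contribution = 11.62% − 0.6707% = 10.9493%.
Re = 10.9493% / 0.7109 = 15.4020%.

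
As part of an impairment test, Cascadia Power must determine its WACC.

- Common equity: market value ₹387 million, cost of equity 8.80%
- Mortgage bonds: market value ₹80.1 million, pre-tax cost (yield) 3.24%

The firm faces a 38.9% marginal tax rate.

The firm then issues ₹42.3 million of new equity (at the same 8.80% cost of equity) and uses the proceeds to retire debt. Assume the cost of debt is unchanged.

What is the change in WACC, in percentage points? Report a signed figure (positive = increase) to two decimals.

+0.62 pp

Current WACC:
Total capital V = 387 + 80.1 = 467.1.
Equity: weight = 387/467.1 = 0.8285; cost = 8.8%.
Mortgage bonds: weight = 80.1/467.1 = 0.1715; after-tax cost = 3.24% × (1 − 38.9%) = 1.9796%.
WACC = 0.8285 × 8.8000% + 0.1715 × 1.9796% = 7.6304%.
After the change:
Total capital V = 429.3 + 37.8 = 467.1.
Equity: weight = 429.3/467.1 = 0.9191; cost = 8.8%.
Mortgage bonds: weight = 37.8/467.1 = 0.0809; after-tax cost = 3.24% × (1 − 38.9%) = 1.9796%.
WACC = 0.9191 × 8.8000% + 0.0809 × 1.9796% = 8.2481%.
Change in WACC = 8.2481% − 7.6304% = 0.6176 pp.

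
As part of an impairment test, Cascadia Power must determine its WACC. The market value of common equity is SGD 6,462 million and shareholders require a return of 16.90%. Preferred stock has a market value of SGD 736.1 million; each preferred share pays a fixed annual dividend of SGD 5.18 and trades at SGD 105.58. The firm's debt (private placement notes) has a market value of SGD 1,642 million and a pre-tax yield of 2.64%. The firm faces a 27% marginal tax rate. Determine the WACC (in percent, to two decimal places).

Cost of preferred: Rp = 5.18 / 105.58 = 4.9062%.
Total capital V = 6462 + 736.1 + 1642 = 8840.1.
Equity: weight = 6462/8840.1 = 0.7310; cost = 16.9%.
Preferred: weight = 736.1/8840.1 = 0.0833; cost = 4.9062%.
Private placement notes: weight = 1642/8840.1 = 0.1857; after-tax cost = 2.64% × (1 − 27%) = 1.9272%.
WACC = 0.7310 × 16.9000% + 0.0833 × 4.9062% + 0.1857 × 1.9272% = 13.1202%.

13.12%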